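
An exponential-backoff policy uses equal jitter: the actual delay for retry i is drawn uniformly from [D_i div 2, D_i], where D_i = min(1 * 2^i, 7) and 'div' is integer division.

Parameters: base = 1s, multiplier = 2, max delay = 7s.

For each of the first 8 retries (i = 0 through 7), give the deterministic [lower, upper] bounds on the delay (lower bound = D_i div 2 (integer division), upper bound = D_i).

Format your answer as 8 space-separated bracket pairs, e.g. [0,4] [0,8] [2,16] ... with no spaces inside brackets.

Computing bounds per retry:
  i=0: D_i=min(1*2^0,7)=1, bounds=[0,1]
  i=1: D_i=min(1*2^1,7)=2, bounds=[1,2]
  i=2: D_i=min(1*2^2,7)=4, bounds=[2,4]
  i=3: D_i=min(1*2^3,7)=7, bounds=[3,7]
  i=4: D_i=min(1*2^4,7)=7, bounds=[3,7]
  i=5: D_i=min(1*2^5,7)=7, bounds=[3,7]
  i=6: D_i=min(1*2^6,7)=7, bounds=[3,7]
  i=7: D_i=min(1*2^7,7)=7, bounds=[3,7]

Answer: [0,1] [1,2] [2,4] [3,7] [3,7] [3,7] [3,7] [3,7]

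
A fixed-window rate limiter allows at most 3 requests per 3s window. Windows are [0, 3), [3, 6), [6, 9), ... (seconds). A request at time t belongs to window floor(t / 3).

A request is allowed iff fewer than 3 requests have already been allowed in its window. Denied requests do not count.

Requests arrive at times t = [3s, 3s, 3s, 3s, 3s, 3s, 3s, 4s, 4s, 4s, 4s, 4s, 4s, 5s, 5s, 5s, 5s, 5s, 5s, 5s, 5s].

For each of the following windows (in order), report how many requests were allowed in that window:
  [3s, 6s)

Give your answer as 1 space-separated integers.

Answer: 3

Derivation:
Processing requests:
  req#1 t=3s (window 1): ALLOW
  req#2 t=3s (window 1): ALLOW
  req#3 t=3s (window 1): ALLOW
  req#4 t=3s (window 1): DENY
  req#5 t=3s (window 1): DENY
  req#6 t=3s (window 1): DENY
  req#7 t=3s (window 1): DENY
  req#8 t=4s (window 1): DENY
  req#9 t=4s (window 1): DENY
  req#10 t=4s (window 1): DENY
  req#11 t=4s (window 1): DENY
  req#12 t=4s (window 1): DENY
  req#13 t=4s (window 1): DENY
  req#14 t=5s (window 1): DENY
  req#15 t=5s (window 1): DENY
  req#16 t=5s (window 1): DENY
  req#17 t=5s (window 1): DENY
  req#18 t=5s (window 1): DENY
  req#19 t=5s (window 1): DENY
  req#20 t=5s (window 1): DENY
  req#21 t=5s (window 1): DENY

Allowed counts by window: 3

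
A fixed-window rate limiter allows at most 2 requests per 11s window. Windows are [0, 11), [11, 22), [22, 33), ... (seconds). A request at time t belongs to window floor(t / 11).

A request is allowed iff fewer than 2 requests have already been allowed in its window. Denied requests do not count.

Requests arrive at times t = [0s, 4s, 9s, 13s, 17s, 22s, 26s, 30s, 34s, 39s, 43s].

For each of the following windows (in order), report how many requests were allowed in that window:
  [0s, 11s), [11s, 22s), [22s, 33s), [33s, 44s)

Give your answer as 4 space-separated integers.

Answer: 2 2 2 2

Derivation:
Processing requests:
  req#1 t=0s (window 0): ALLOW
  req#2 t=4s (window 0): ALLOW
  req#3 t=9s (window 0): DENY
  req#4 t=13s (window 1): ALLOW
  req#5 t=17s (window 1): ALLOW
  req#6 t=22s (window 2): ALLOW
  req#7 t=26s (window 2): ALLOW
  req#8 t=30s (window 2): DENY
  req#9 t=34s (window 3): ALLOW
  req#10 t=39s (window 3): ALLOW
  req#11 t=43s (window 3): DENY

Allowed counts by window: 2 2 2 2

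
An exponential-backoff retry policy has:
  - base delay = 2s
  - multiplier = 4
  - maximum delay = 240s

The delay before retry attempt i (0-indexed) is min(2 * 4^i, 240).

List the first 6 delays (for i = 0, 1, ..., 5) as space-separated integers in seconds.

Answer: 2 8 32 128 240 240

Derivation:
Computing each delay:
  i=0: min(2*4^0, 240) = 2
  i=1: min(2*4^1, 240) = 8
  i=2: min(2*4^2, 240) = 32
  i=3: min(2*4^3, 240) = 128
  i=4: min(2*4^4, 240) = 240
  i=5: min(2*4^5, 240) = 240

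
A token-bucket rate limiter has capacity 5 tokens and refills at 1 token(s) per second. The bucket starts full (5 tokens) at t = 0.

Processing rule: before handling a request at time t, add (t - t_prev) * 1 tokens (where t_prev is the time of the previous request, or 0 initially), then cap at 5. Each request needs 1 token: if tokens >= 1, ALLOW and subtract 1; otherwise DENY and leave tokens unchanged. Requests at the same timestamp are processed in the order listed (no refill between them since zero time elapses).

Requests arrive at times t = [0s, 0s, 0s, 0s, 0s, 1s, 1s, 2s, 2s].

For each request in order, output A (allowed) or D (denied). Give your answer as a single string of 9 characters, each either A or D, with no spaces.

Answer: AAAAAADAD

Derivation:
Simulating step by step:
  req#1 t=0s: ALLOW
  req#2 t=0s: ALLOW
  req#3 t=0s: ALLOW
  req#4 t=0s: ALLOW
  req#5 t=0s: ALLOW
  req#6 t=1s: ALLOW
  req#7 t=1s: DENY
  req#8 t=2s: ALLOW
  req#9 t=2s: DENY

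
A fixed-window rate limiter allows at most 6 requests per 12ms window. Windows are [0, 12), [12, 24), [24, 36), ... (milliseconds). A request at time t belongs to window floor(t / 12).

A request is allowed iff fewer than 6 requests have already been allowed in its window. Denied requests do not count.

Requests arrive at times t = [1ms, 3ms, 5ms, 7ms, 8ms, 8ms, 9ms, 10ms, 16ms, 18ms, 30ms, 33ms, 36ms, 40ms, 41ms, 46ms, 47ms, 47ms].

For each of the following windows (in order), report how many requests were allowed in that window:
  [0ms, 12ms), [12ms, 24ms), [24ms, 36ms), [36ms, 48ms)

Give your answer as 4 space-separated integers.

Processing requests:
  req#1 t=1ms (window 0): ALLOW
  req#2 t=3ms (window 0): ALLOW
  req#3 t=5ms (window 0): ALLOW
  req#4 t=7ms (window 0): ALLOW
  req#5 t=8ms (window 0): ALLOW
  req#6 t=8ms (window 0): ALLOW
  req#7 t=9ms (window 0): DENY
  req#8 t=10ms (window 0): DENY
  req#9 t=16ms (window 1): ALLOW
  req#10 t=18ms (window 1): ALLOW
  req#11 t=30ms (window 2): ALLOW
  req#12 t=33ms (window 2): ALLOW
  req#13 t=36ms (window 3): ALLOW
  req#14 t=40ms (window 3): ALLOW
  req#15 t=41ms (window 3): ALLOW
  req#16 t=46ms (window 3): ALLOW
  req#17 t=47ms (window 3): ALLOW
  req#18 t=47ms (window 3): ALLOW

Allowed counts by window: 6 2 2 6

Answer: 6 2 2 6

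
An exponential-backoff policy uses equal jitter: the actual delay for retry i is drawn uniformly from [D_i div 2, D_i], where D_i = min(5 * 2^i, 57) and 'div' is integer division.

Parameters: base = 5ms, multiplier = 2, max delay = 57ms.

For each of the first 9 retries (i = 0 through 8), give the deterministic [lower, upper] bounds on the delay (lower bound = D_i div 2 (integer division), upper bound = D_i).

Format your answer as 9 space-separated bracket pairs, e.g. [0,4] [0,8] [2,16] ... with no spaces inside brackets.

Answer: [2,5] [5,10] [10,20] [20,40] [28,57] [28,57] [28,57] [28,57] [28,57]

Derivation:
Computing bounds per retry:
  i=0: D_i=min(5*2^0,57)=5, bounds=[2,5]
  i=1: D_i=min(5*2^1,57)=10, bounds=[5,10]
  i=2: D_i=min(5*2^2,57)=20, bounds=[10,20]
  i=3: D_i=min(5*2^3,57)=40, bounds=[20,40]
  i=4: D_i=min(5*2^4,57)=57, bounds=[28,57]
  i=5: D_i=min(5*2^5,57)=57, bounds=[28,57]
  i=6: D_i=min(5*2^6,57)=57, bounds=[28,57]
  i=7: D_i=min(5*2^7,57)=57, bounds=[28,57]
  i=8: D_i=min(5*2^8,57)=57, bounds=[28,57]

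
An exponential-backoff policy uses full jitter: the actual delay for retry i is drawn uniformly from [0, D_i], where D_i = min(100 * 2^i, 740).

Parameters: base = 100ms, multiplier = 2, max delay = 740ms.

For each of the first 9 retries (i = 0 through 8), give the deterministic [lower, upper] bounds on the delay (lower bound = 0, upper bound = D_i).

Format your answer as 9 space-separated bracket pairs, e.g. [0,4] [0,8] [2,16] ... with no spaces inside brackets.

Computing bounds per retry:
  i=0: D_i=min(100*2^0,740)=100, bounds=[0,100]
  i=1: D_i=min(100*2^1,740)=200, bounds=[0,200]
  i=2: D_i=min(100*2^2,740)=400, bounds=[0,400]
  i=3: D_i=min(100*2^3,740)=740, bounds=[0,740]
  i=4: D_i=min(100*2^4,740)=740, bounds=[0,740]
  i=5: D_i=min(100*2^5,740)=740, bounds=[0,740]
  i=6: D_i=min(100*2^6,740)=740, bounds=[0,740]
  i=7: D_i=min(100*2^7,740)=740, bounds=[0,740]
  i=8: D_i=min(100*2^8,740)=740, bounds=[0,740]

Answer: [0,100] [0,200] [0,400] [0,740] [0,740] [0,740] [0,740] [0,740] [0,740]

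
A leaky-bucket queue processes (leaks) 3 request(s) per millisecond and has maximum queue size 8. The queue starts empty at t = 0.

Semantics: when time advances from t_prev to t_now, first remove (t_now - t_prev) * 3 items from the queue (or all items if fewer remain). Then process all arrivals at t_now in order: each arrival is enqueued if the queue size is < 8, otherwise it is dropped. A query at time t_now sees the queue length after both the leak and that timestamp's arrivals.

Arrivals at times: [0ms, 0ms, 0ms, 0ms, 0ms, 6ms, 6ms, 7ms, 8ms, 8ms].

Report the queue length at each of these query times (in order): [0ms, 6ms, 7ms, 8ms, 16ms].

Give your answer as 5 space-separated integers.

Answer: 5 2 1 2 0

Derivation:
Queue lengths at query times:
  query t=0ms: backlog = 5
  query t=6ms: backlog = 2
  query t=7ms: backlog = 1
  query t=8ms: backlog = 2
  query t=16ms: backlog = 0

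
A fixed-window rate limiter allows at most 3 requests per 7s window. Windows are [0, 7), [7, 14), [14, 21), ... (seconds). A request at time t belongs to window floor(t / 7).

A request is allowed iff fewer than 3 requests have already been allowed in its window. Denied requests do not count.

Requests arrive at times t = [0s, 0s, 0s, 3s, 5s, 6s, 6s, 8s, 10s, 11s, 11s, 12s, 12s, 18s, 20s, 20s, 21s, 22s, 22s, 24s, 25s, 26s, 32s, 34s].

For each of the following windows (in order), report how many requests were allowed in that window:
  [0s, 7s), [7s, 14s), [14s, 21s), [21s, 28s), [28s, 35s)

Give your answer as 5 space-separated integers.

Processing requests:
  req#1 t=0s (window 0): ALLOW
  req#2 t=0s (window 0): ALLOW
  req#3 t=0s (window 0): ALLOW
  req#4 t=3s (window 0): DENY
  req#5 t=5s (window 0): DENY
  req#6 t=6s (window 0): DENY
  req#7 t=6s (window 0): DENY
  req#8 t=8s (window 1): ALLOW
  req#9 t=10s (window 1): ALLOW
  req#10 t=11s (window 1): ALLOW
  req#11 t=11s (window 1): DENY
  req#12 t=12s (window 1): DENY
  req#13 t=12s (window 1): DENY
  req#14 t=18s (window 2): ALLOW
  req#15 t=20s (window 2): ALLOW
  req#16 t=20s (window 2): ALLOW
  req#17 t=21s (window 3): ALLOW
  req#18 t=22s (window 3): ALLOW
  req#19 t=22s (window 3): ALLOW
  req#20 t=24s (window 3): DENY
  req#21 t=25s (window 3): DENY
  req#22 t=26s (window 3): DENY
  req#23 t=32s (window 4): ALLOW
  req#24 t=34s (window 4): ALLOW

Allowed counts by window: 3 3 3 3 2

Answer: 3 3 3 3 2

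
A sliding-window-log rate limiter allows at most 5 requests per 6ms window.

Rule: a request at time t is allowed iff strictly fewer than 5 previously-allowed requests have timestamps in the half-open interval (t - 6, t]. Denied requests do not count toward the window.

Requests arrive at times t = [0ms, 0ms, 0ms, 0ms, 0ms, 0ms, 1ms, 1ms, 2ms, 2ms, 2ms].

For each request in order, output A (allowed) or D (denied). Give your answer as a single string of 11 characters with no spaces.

Answer: AAAAADDDDDD

Derivation:
Tracking allowed requests in the window:
  req#1 t=0ms: ALLOW
  req#2 t=0ms: ALLOW
  req#3 t=0ms: ALLOW
  req#4 t=0ms: ALLOW
  req#5 t=0ms: ALLOW
  req#6 t=0ms: DENY
  req#7 t=1ms: DENY
  req#8 t=1ms: DENY
  req#9 t=2ms: DENY
  req#10 t=2ms: DENY
  req#11 t=2ms: DENY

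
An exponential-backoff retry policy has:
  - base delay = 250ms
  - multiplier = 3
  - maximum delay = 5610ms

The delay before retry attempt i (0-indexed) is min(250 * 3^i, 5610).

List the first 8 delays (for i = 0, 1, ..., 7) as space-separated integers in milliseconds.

Answer: 250 750 2250 5610 5610 5610 5610 5610

Derivation:
Computing each delay:
  i=0: min(250*3^0, 5610) = 250
  i=1: min(250*3^1, 5610) = 750
  i=2: min(250*3^2, 5610) = 2250
  i=3: min(250*3^3, 5610) = 5610
  i=4: min(250*3^4, 5610) = 5610
  i=5: min(250*3^5, 5610) = 5610
  i=6: min(250*3^6, 5610) = 5610
  i=7: min(250*3^7, 5610) = 5610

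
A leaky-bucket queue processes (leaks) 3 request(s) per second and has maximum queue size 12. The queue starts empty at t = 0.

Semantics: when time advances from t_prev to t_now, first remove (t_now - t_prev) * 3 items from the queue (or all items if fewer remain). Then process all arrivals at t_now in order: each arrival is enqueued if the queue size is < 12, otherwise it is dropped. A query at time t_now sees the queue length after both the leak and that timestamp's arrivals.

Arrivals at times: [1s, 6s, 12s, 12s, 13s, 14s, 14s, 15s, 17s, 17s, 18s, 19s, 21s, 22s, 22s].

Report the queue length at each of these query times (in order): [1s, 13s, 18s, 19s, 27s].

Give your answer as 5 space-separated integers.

Queue lengths at query times:
  query t=1s: backlog = 1
  query t=13s: backlog = 1
  query t=18s: backlog = 1
  query t=19s: backlog = 1
  query t=27s: backlog = 0

Answer: 1 1 1 1 0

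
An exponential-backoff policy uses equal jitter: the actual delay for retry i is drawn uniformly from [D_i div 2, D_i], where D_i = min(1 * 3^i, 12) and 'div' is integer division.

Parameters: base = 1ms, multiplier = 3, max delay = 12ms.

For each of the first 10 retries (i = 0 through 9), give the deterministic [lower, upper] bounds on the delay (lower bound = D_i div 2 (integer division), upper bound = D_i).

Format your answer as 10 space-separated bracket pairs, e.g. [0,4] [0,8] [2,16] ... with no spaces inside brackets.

Answer: [0,1] [1,3] [4,9] [6,12] [6,12] [6,12] [6,12] [6,12] [6,12] [6,12]

Derivation:
Computing bounds per retry:
  i=0: D_i=min(1*3^0,12)=1, bounds=[0,1]
  i=1: D_i=min(1*3^1,12)=3, bounds=[1,3]
  i=2: D_i=min(1*3^2,12)=9, bounds=[4,9]
  i=3: D_i=min(1*3^3,12)=12, bounds=[6,12]
  i=4: D_i=min(1*3^4,12)=12, bounds=[6,12]
  i=5: D_i=min(1*3^5,12)=12, bounds=[6,12]
  i=6: D_i=min(1*3^6,12)=12, bounds=[6,12]
  i=7: D_i=min(1*3^7,12)=12, bounds=[6,12]
  i=8: D_i=min(1*3^8,12)=12, bounds=[6,12]
  i=9: D_i=min(1*3^9,12)=12, bounds=[6,12]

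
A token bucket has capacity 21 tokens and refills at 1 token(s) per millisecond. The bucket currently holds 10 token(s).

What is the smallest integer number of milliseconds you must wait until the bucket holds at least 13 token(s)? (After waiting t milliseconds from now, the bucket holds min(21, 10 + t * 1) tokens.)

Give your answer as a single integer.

Need 10 + t * 1 >= 13, so t >= 3/1.
Smallest integer t = ceil(3/1) = 3.

Answer: 3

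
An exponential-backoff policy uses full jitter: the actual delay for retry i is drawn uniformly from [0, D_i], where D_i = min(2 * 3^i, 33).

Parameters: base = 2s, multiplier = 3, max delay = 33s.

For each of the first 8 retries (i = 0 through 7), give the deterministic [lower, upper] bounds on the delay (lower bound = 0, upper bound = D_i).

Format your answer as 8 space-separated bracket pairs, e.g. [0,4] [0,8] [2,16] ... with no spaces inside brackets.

Computing bounds per retry:
  i=0: D_i=min(2*3^0,33)=2, bounds=[0,2]
  i=1: D_i=min(2*3^1,33)=6, bounds=[0,6]
  i=2: D_i=min(2*3^2,33)=18, bounds=[0,18]
  i=3: D_i=min(2*3^3,33)=33, bounds=[0,33]
  i=4: D_i=min(2*3^4,33)=33, bounds=[0,33]
  i=5: D_i=min(2*3^5,33)=33, bounds=[0,33]
  i=6: D_i=min(2*3^6,33)=33, bounds=[0,33]
  i=7: D_i=min(2*3^7,33)=33, bounds=[0,33]

Answer: [0,2] [0,6] [0,18] [0,33] [0,33] [0,33] [0,33] [0,33]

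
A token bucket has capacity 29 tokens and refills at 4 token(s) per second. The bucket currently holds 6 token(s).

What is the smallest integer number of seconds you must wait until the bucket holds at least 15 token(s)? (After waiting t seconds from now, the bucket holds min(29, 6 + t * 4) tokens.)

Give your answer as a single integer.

Answer: 3

Derivation:
Need 6 + t * 4 >= 15, so t >= 9/4.
Smallest integer t = ceil(9/4) = 3.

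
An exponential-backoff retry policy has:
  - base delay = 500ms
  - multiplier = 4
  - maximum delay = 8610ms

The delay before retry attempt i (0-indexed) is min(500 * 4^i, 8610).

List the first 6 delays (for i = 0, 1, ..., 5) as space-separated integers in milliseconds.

Computing each delay:
  i=0: min(500*4^0, 8610) = 500
  i=1: min(500*4^1, 8610) = 2000
  i=2: min(500*4^2, 8610) = 8000
  i=3: min(500*4^3, 8610) = 8610
  i=4: min(500*4^4, 8610) = 8610
  i=5: min(500*4^5, 8610) = 8610

Answer: 500 2000 8000 8610 8610 8610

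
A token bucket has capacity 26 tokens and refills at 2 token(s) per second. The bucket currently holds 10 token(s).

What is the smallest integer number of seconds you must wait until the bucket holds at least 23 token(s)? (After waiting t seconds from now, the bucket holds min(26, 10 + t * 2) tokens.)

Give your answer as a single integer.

Answer: 7

Derivation:
Need 10 + t * 2 >= 23, so t >= 13/2.
Smallest integer t = ceil(13/2) = 7.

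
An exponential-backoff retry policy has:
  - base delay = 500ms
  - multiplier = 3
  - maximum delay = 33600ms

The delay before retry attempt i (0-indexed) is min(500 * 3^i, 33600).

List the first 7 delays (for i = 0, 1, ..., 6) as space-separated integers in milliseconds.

Answer: 500 1500 4500 13500 33600 33600 33600

Derivation:
Computing each delay:
  i=0: min(500*3^0, 33600) = 500
  i=1: min(500*3^1, 33600) = 1500
  i=2: min(500*3^2, 33600) = 4500
  i=3: min(500*3^3, 33600) = 13500
  i=4: min(500*3^4, 33600) = 33600
  i=5: min(500*3^5, 33600) = 33600
  i=6: min(500*3^6, 33600) = 33600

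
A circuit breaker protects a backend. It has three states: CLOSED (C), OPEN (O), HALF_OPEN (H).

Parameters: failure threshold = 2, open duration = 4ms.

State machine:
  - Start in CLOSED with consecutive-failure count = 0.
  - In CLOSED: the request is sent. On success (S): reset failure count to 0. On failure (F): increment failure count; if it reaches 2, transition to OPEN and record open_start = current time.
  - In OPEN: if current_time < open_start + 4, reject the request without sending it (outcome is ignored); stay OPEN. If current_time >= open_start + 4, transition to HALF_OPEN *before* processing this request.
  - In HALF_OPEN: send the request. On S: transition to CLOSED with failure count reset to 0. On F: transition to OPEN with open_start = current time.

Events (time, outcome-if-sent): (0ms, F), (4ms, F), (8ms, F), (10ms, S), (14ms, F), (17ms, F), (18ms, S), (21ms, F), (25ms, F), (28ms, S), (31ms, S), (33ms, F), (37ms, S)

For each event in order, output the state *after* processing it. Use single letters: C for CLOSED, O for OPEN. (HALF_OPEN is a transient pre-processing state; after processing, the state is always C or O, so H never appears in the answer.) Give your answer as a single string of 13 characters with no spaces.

State after each event:
  event#1 t=0ms outcome=F: state=CLOSED
  event#2 t=4ms outcome=F: state=OPEN
  event#3 t=8ms outcome=F: state=OPEN
  event#4 t=10ms outcome=S: state=OPEN
  event#5 t=14ms outcome=F: state=OPEN
  event#6 t=17ms outcome=F: state=OPEN
  event#7 t=18ms outcome=S: state=CLOSED
  event#8 t=21ms outcome=F: state=CLOSED
  event#9 t=25ms outcome=F: state=OPEN
  event#10 t=28ms outcome=S: state=OPEN
  event#11 t=31ms outcome=S: state=CLOSED
  event#12 t=33ms outcome=F: state=CLOSED
  event#13 t=37ms outcome=S: state=CLOSED

Answer: COOOOOCCOOCCC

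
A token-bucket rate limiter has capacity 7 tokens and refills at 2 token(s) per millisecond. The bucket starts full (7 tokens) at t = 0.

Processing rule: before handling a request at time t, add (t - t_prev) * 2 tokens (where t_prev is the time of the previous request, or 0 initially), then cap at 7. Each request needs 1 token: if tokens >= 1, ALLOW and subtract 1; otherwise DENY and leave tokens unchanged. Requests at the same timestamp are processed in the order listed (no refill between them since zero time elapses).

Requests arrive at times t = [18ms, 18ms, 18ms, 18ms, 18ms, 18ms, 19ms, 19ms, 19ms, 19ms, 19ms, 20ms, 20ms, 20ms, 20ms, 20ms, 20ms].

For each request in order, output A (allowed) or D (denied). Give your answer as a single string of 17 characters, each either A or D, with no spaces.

Answer: AAAAAAAAADDAADDDD

Derivation:
Simulating step by step:
  req#1 t=18ms: ALLOW
  req#2 t=18ms: ALLOW
  req#3 t=18ms: ALLOW
  req#4 t=18ms: ALLOW
  req#5 t=18ms: ALLOW
  req#6 t=18ms: ALLOW
  req#7 t=19ms: ALLOW
  req#8 t=19ms: ALLOW
  req#9 t=19ms: ALLOW
  req#10 t=19ms: DENY
  req#11 t=19ms: DENY
  req#12 t=20ms: ALLOW
  req#13 t=20ms: ALLOW
  req#14 t=20ms: DENY
  req#15 t=20ms: DENY
  req#16 t=20ms: DENY
  req#17 t=20ms: DENY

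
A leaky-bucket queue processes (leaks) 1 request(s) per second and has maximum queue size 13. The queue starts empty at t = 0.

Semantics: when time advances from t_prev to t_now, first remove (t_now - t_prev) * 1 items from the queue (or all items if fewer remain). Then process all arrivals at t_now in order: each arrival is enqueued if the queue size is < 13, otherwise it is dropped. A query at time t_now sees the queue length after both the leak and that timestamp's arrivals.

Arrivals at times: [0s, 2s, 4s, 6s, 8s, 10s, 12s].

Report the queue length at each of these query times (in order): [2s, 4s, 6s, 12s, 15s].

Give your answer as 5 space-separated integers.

Queue lengths at query times:
  query t=2s: backlog = 1
  query t=4s: backlog = 1
  query t=6s: backlog = 1
  query t=12s: backlog = 1
  query t=15s: backlog = 0

Answer: 1 1 1 1 0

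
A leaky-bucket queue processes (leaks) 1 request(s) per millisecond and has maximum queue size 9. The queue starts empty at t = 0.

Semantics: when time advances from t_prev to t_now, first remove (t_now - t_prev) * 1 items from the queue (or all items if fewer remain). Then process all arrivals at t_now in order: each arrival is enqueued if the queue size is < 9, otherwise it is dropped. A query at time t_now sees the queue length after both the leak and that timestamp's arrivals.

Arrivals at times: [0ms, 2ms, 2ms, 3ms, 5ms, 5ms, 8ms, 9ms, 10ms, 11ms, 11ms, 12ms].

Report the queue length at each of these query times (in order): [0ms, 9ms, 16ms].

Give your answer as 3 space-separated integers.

Answer: 1 1 0

Derivation:
Queue lengths at query times:
  query t=0ms: backlog = 1
  query t=9ms: backlog = 1
  query t=16ms: backlog = 0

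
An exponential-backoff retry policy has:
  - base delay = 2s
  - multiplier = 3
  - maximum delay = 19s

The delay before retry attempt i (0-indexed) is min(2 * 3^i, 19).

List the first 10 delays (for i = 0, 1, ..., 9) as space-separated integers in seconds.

Answer: 2 6 18 19 19 19 19 19 19 19

Derivation:
Computing each delay:
  i=0: min(2*3^0, 19) = 2
  i=1: min(2*3^1, 19) = 6
  i=2: min(2*3^2, 19) = 18
  i=3: min(2*3^3, 19) = 19
  i=4: min(2*3^4, 19) = 19
  i=5: min(2*3^5, 19) = 19
  i=6: min(2*3^6, 19) = 19
  i=7: min(2*3^7, 19) = 19
  i=8: min(2*3^8, 19) = 19
  i=9: min(2*3^9, 19) = 19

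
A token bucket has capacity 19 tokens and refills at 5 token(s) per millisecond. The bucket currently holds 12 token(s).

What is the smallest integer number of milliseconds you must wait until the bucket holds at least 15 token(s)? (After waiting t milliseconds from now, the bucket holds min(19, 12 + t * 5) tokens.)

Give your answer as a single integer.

Answer: 1

Derivation:
Need 12 + t * 5 >= 15, so t >= 3/5.
Smallest integer t = ceil(3/5) = 1.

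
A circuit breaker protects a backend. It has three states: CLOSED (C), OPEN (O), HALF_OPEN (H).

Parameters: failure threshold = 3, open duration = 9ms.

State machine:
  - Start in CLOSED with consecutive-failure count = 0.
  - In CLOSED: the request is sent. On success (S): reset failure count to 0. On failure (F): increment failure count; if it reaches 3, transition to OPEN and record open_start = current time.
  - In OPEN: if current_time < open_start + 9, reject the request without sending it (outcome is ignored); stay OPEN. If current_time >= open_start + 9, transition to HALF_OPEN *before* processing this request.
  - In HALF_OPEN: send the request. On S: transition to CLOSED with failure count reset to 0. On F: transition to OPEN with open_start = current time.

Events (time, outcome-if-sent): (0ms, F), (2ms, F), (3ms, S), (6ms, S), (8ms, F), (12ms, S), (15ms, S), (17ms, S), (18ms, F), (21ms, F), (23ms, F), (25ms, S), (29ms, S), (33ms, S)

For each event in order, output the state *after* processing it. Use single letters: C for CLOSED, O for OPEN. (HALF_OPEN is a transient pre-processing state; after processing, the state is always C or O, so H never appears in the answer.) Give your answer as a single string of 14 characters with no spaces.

State after each event:
  event#1 t=0ms outcome=F: state=CLOSED
  event#2 t=2ms outcome=F: state=CLOSED
  event#3 t=3ms outcome=S: state=CLOSED
  event#4 t=6ms outcome=S: state=CLOSED
  event#5 t=8ms outcome=F: state=CLOSED
  event#6 t=12ms outcome=S: state=CLOSED
  event#7 t=15ms outcome=S: state=CLOSED
  event#8 t=17ms outcome=S: state=CLOSED
  event#9 t=18ms outcome=F: state=CLOSED
  event#10 t=21ms outcome=F: state=CLOSED
  event#11 t=23ms outcome=F: state=OPEN
  event#12 t=25ms outcome=S: state=OPEN
  event#13 t=29ms outcome=S: state=OPEN
  event#14 t=33ms outcome=S: state=CLOSED

Answer: CCCCCCCCCCOOOC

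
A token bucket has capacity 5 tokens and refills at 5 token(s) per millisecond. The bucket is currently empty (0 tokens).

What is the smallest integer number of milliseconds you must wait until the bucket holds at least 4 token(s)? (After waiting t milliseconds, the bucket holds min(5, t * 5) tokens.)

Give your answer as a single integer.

Answer: 1

Derivation:
Need t * 5 >= 4, so t >= 4/5.
Smallest integer t = ceil(4/5) = 1.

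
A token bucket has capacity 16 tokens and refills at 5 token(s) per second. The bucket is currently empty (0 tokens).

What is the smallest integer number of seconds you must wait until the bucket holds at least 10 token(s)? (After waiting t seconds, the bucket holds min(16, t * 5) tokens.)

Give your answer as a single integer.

Need t * 5 >= 10, so t >= 10/5.
Smallest integer t = ceil(10/5) = 2.

Answer: 2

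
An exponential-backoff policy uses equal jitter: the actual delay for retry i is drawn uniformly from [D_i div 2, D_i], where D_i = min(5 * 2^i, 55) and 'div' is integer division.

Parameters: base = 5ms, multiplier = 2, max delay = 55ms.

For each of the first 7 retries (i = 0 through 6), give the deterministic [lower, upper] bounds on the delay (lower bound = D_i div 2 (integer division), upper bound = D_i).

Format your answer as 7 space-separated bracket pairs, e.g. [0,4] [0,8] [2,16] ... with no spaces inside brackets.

Computing bounds per retry:
  i=0: D_i=min(5*2^0,55)=5, bounds=[2,5]
  i=1: D_i=min(5*2^1,55)=10, bounds=[5,10]
  i=2: D_i=min(5*2^2,55)=20, bounds=[10,20]
  i=3: D_i=min(5*2^3,55)=40, bounds=[20,40]
  i=4: D_i=min(5*2^4,55)=55, bounds=[27,55]
  i=5: D_i=min(5*2^5,55)=55, bounds=[27,55]
  i=6: D_i=min(5*2^6,55)=55, bounds=[27,55]

Answer: [2,5] [5,10] [10,20] [20,40] [27,55] [27,55] [27,55]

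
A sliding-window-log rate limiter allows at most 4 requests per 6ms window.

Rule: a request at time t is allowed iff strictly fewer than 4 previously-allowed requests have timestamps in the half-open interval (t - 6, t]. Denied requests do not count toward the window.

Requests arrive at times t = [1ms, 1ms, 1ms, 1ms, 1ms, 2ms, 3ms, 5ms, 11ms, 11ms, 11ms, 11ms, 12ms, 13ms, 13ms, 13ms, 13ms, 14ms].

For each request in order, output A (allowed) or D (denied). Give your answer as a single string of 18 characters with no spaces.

Answer: AAAADDDDAAAADDDDDD

Derivation:
Tracking allowed requests in the window:
  req#1 t=1ms: ALLOW
  req#2 t=1ms: ALLOW
  req#3 t=1ms: ALLOW
  req#4 t=1ms: ALLOW
  req#5 t=1ms: DENY
  req#6 t=2ms: DENY
  req#7 t=3ms: DENY
  req#8 t=5ms: DENY
  req#9 t=11ms: ALLOW
  req#10 t=11ms: ALLOW
  req#11 t=11ms: ALLOW
  req#12 t=11ms: ALLOW
  req#13 t=12ms: DENY
  req#14 t=13ms: DENY
  req#15 t=13ms: DENY
  req#16 t=13ms: DENY
  req#17 t=13ms: DENY
  req#18 t=14ms: DENY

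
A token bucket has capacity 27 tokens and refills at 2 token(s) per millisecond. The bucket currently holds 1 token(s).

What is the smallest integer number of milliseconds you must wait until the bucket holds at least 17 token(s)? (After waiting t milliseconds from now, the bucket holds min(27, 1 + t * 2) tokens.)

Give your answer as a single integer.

Answer: 8

Derivation:
Need 1 + t * 2 >= 17, so t >= 16/2.
Smallest integer t = ceil(16/2) = 8.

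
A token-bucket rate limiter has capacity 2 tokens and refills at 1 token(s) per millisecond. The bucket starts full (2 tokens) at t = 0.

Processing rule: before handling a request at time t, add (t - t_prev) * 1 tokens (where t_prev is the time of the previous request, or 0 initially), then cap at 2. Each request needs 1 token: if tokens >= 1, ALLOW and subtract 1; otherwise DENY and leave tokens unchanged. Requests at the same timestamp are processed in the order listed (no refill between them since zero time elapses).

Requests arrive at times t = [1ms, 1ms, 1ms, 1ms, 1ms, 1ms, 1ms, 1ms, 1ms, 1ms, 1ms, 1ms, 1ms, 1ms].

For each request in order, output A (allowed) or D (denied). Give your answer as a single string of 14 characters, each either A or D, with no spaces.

Simulating step by step:
  req#1 t=1ms: ALLOW
  req#2 t=1ms: ALLOW
  req#3 t=1ms: DENY
  req#4 t=1ms: DENY
  req#5 t=1ms: DENY
  req#6 t=1ms: DENY
  req#7 t=1ms: DENY
  req#8 t=1ms: DENY
  req#9 t=1ms: DENY
  req#10 t=1ms: DENY
  req#11 t=1ms: DENY
  req#12 t=1ms: DENY
  req#13 t=1ms: DENY
  req#14 t=1ms: DENY

Answer: AADDDDDDDDDDDD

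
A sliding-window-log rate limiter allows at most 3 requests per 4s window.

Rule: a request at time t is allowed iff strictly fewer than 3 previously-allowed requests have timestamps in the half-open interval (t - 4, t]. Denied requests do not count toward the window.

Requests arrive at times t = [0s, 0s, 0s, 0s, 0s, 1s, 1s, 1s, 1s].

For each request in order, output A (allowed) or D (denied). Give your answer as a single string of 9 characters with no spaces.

Tracking allowed requests in the window:
  req#1 t=0s: ALLOW
  req#2 t=0s: ALLOW
  req#3 t=0s: ALLOW
  req#4 t=0s: DENY
  req#5 t=0s: DENY
  req#6 t=1s: DENY
  req#7 t=1s: DENY
  req#8 t=1s: DENY
  req#9 t=1s: DENY

Answer: AAADDDDDD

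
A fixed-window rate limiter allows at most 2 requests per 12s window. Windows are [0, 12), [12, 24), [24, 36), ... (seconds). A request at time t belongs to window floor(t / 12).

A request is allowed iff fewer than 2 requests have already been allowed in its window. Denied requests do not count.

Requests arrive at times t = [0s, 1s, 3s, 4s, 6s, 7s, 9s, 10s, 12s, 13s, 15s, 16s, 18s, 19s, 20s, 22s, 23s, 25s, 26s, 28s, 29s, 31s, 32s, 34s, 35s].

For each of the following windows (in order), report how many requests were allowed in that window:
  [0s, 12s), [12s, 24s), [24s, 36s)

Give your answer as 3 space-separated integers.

Processing requests:
  req#1 t=0s (window 0): ALLOW
  req#2 t=1s (window 0): ALLOW
  req#3 t=3s (window 0): DENY
  req#4 t=4s (window 0): DENY
  req#5 t=6s (window 0): DENY
  req#6 t=7s (window 0): DENY
  req#7 t=9s (window 0): DENY
  req#8 t=10s (window 0): DENY
  req#9 t=12s (window 1): ALLOW
  req#10 t=13s (window 1): ALLOW
  req#11 t=15s (window 1): DENY
  req#12 t=16s (window 1): DENY
  req#13 t=18s (window 1): DENY
  req#14 t=19s (window 1): DENY
  req#15 t=20s (window 1): DENY
  req#16 t=22s (window 1): DENY
  req#17 t=23s (window 1): DENY
  req#18 t=25s (window 2): ALLOW
  req#19 t=26s (window 2): ALLOW
  req#20 t=28s (window 2): DENY
  req#21 t=29s (window 2): DENY
  req#22 t=31s (window 2): DENY
  req#23 t=32s (window 2): DENY
  req#24 t=34s (window 2): DENY
  req#25 t=35s (window 2): DENY

Allowed counts by window: 2 2 2

Answer: 2 2 2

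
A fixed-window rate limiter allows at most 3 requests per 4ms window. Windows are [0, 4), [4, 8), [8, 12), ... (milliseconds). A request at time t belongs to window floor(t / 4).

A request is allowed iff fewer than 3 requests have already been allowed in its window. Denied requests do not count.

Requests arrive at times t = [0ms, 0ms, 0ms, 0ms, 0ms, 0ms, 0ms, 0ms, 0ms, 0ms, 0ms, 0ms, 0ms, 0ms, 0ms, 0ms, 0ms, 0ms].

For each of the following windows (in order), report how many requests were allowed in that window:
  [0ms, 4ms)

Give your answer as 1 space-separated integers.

Answer: 3

Derivation:
Processing requests:
  req#1 t=0ms (window 0): ALLOW
  req#2 t=0ms (window 0): ALLOW
  req#3 t=0ms (window 0): ALLOW
  req#4 t=0ms (window 0): DENY
  req#5 t=0ms (window 0): DENY
  req#6 t=0ms (window 0): DENY
  req#7 t=0ms (window 0): DENY
  req#8 t=0ms (window 0): DENY
  req#9 t=0ms (window 0): DENY
  req#10 t=0ms (window 0): DENY
  req#11 t=0ms (window 0): DENY
  req#12 t=0ms (window 0): DENY
  req#13 t=0ms (window 0): DENY
  req#14 t=0ms (window 0): DENY
  req#15 t=0ms (window 0): DENY
  req#16 t=0ms (window 0): DENY
  req#17 t=0ms (window 0): DENY
  req#18 t=0ms (window 0): DENY

Allowed counts by window: 3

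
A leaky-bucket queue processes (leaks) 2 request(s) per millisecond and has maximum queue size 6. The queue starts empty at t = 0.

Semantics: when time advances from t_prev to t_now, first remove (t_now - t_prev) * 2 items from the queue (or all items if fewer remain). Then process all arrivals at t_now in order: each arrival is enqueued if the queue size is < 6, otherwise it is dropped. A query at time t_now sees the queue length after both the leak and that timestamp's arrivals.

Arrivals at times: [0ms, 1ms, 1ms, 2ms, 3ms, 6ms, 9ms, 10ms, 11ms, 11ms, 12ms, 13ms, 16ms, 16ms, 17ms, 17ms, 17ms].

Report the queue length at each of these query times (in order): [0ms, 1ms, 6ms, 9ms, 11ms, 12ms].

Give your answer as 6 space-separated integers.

Queue lengths at query times:
  query t=0ms: backlog = 1
  query t=1ms: backlog = 2
  query t=6ms: backlog = 1
  query t=9ms: backlog = 1
  query t=11ms: backlog = 2
  query t=12ms: backlog = 1

Answer: 1 2 1 1 2 1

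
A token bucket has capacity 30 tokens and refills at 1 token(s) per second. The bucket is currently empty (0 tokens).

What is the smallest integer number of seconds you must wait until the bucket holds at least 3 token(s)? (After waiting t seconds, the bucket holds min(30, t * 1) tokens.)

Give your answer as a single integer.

Need t * 1 >= 3, so t >= 3/1.
Smallest integer t = ceil(3/1) = 3.

Answer: 3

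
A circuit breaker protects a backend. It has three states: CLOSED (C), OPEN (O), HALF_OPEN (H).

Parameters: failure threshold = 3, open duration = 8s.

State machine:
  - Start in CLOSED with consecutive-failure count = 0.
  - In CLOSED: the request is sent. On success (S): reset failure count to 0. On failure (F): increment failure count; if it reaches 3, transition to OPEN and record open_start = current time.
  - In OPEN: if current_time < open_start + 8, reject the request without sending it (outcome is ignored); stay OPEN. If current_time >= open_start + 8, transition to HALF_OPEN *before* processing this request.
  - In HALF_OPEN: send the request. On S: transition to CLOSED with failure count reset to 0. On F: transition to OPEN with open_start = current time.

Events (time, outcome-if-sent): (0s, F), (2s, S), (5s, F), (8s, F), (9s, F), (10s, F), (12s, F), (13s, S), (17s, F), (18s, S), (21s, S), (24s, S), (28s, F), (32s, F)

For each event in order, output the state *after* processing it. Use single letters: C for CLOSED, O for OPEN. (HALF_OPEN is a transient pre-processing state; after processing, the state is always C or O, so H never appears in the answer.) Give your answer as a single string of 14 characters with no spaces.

Answer: CCCCOOOOOOOOOO

Derivation:
State after each event:
  event#1 t=0s outcome=F: state=CLOSED
  event#2 t=2s outcome=S: state=CLOSED
  event#3 t=5s outcome=F: state=CLOSED
  event#4 t=8s outcome=F: state=CLOSED
  event#5 t=9s outcome=F: state=OPEN
  event#6 t=10s outcome=F: state=OPEN
  event#7 t=12s outcome=F: state=OPEN
  event#8 t=13s outcome=S: state=OPEN
  event#9 t=17s outcome=F: state=OPEN
  event#10 t=18s outcome=S: state=OPEN
  event#11 t=21s outcome=S: state=OPEN
  event#12 t=24s outcome=S: state=OPEN
  event#13 t=28s outcome=F: state=OPEN
  event#14 t=32s outcome=F: state=OPEN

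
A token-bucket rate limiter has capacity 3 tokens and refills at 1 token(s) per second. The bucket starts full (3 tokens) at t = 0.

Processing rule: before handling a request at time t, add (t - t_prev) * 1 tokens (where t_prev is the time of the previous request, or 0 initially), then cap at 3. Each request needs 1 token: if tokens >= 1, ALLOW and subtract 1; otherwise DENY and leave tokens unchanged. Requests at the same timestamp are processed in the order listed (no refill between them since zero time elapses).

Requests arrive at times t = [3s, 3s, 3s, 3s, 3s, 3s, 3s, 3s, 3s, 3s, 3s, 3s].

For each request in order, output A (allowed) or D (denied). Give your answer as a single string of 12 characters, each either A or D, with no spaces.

Simulating step by step:
  req#1 t=3s: ALLOW
  req#2 t=3s: ALLOW
  req#3 t=3s: ALLOW
  req#4 t=3s: DENY
  req#5 t=3s: DENY
  req#6 t=3s: DENY
  req#7 t=3s: DENY
  req#8 t=3s: DENY
  req#9 t=3s: DENY
  req#10 t=3s: DENY
  req#11 t=3s: DENY
  req#12 t=3s: DENY

Answer: AAADDDDDDDDD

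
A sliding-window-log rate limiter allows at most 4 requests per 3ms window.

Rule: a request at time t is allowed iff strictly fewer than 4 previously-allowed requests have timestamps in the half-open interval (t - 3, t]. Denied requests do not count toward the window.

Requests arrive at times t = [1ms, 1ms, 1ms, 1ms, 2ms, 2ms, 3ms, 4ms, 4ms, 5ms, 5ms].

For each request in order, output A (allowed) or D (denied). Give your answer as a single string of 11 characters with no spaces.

Answer: AAAADDDAAAA

Derivation:
Tracking allowed requests in the window:
  req#1 t=1ms: ALLOW
  req#2 t=1ms: ALLOW
  req#3 t=1ms: ALLOW
  req#4 t=1ms: ALLOW
  req#5 t=2ms: DENY
  req#6 t=2ms: DENY
  req#7 t=3ms: DENY
  req#8 t=4ms: ALLOW
  req#9 t=4ms: ALLOW
  req#10 t=5ms: ALLOW
  req#11 t=5ms: ALLOW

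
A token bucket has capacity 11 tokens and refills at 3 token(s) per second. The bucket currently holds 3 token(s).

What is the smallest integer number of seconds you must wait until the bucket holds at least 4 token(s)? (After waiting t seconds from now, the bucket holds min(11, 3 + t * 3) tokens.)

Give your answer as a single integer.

Need 3 + t * 3 >= 4, so t >= 1/3.
Smallest integer t = ceil(1/3) = 1.

Answer: 1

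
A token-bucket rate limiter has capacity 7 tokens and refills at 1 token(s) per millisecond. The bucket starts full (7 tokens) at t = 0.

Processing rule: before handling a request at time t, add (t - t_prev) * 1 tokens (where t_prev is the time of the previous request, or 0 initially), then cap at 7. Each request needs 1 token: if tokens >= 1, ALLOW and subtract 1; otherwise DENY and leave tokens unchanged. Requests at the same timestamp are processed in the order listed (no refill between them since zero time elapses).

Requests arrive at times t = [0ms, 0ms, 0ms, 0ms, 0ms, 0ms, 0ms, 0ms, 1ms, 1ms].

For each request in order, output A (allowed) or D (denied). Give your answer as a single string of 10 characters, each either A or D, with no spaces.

Simulating step by step:
  req#1 t=0ms: ALLOW
  req#2 t=0ms: ALLOW
  req#3 t=0ms: ALLOW
  req#4 t=0ms: ALLOW
  req#5 t=0ms: ALLOW
  req#6 t=0ms: ALLOW
  req#7 t=0ms: ALLOW
  req#8 t=0ms: DENY
  req#9 t=1ms: ALLOW
  req#10 t=1ms: DENY

Answer: AAAAAAADAD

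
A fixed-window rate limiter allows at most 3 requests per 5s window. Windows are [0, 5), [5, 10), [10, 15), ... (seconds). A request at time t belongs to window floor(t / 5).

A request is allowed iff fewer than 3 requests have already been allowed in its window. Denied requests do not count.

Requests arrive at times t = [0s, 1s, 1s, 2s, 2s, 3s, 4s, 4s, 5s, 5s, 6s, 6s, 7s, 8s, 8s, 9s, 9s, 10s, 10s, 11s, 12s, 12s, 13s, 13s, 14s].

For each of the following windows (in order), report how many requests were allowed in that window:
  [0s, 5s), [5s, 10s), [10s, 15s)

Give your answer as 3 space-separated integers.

Processing requests:
  req#1 t=0s (window 0): ALLOW
  req#2 t=1s (window 0): ALLOW
  req#3 t=1s (window 0): ALLOW
  req#4 t=2s (window 0): DENY
  req#5 t=2s (window 0): DENY
  req#6 t=3s (window 0): DENY
  req#7 t=4s (window 0): DENY
  req#8 t=4s (window 0): DENY
  req#9 t=5s (window 1): ALLOW
  req#10 t=5s (window 1): ALLOW
  req#11 t=6s (window 1): ALLOW
  req#12 t=6s (window 1): DENY
  req#13 t=7s (window 1): DENY
  req#14 t=8s (window 1): DENY
  req#15 t=8s (window 1): DENY
  req#16 t=9s (window 1): DENY
  req#17 t=9s (window 1): DENY
  req#18 t=10s (window 2): ALLOW
  req#19 t=10s (window 2): ALLOW
  req#20 t=11s (window 2): ALLOW
  req#21 t=12s (window 2): DENY
  req#22 t=12s (window 2): DENY
  req#23 t=13s (window 2): DENY
  req#24 t=13s (window 2): DENY
  req#25 t=14s (window 2): DENY

Allowed counts by window: 3 3 3

Answer: 3 3 3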